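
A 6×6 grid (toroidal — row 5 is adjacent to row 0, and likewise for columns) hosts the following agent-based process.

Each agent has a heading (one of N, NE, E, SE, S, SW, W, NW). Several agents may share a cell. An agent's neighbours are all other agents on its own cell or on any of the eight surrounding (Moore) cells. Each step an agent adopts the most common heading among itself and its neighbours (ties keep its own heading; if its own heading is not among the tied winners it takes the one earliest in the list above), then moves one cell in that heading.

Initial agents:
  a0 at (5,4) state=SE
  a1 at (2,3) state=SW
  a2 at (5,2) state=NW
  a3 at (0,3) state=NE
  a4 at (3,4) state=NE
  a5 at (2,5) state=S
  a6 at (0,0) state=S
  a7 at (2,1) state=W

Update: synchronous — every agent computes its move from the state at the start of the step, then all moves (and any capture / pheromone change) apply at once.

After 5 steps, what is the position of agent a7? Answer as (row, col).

(0, 0)

t=1: a0@(0,5):SE a1@(3,2):SW a2@(4,1):NW a3@(5,4):NE a4@(2,5):NE a5@(3,5):S a6@(1,0):S a7@(2,0):W
t=2: a0@(1,0):SE a1@(4,1):SW a2@(3,0):NW a3@(4,5):NE a4@(3,5):S a5@(4,5):S a6@(2,0):S a7@(3,0):S
t=3: a0@(2,1):SE a1@(5,0):SW a2@(4,0):S a3@(5,5):S a4@(4,5):S a5@(5,5):S a6@(3,0):S a7@(4,0):S
t=4: a0@(3,2):SE a1@(0,0):S a2@(5,0):S a3@(0,5):S a4@(5,5):S a5@(0,5):S a6@(4,0):S a7@(5,0):S
t=5: a0@(4,3):SE a1@(1,0):S a2@(0,0):S a3@(1,5):S a4@(0,5):S a5@(1,5):S a6@(5,0):S a7@(0,0):S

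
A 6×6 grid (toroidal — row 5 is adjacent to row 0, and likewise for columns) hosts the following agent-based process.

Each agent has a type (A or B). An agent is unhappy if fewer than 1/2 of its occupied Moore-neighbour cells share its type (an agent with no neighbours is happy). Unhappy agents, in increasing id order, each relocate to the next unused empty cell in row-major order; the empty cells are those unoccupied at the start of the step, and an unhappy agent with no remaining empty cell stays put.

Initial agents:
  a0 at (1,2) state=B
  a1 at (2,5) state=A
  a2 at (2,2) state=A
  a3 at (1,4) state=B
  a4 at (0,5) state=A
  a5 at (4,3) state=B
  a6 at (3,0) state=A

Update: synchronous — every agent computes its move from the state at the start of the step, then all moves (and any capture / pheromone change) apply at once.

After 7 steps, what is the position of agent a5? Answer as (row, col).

t=1: a0@(0,0):B a1@(2,5):A a2@(0,1):A a3@(0,2):B a4@(0,3):A a5@(4,3):B a6@(3,0):A
t=2: a0@(0,4):B a1@(2,5):A a2@(0,5):A a3@(1,0):B a4@(1,1):A a5@(4,3):B a6@(3,0):A
t=3: a0@(0,0):B a1@(2,5):A a2@(0,1):A a3@(0,2):B a4@(0,3):A a5@(4,3):B a6@(3,0):A
t=4: a0@(0,4):B a1@(2,5):A a2@(0,5):A a3@(1,0):B a4@(1,1):A a5@(4,3):B a6@(3,0):A
t=5: a0@(0,0):B a1@(2,5):A a2@(0,1):A a3@(0,2):B a4@(0,3):A a5@(4,3):B a6@(3,0):A
t=6: a0@(0,4):B a1@(2,5):A a2@(0,5):A a3@(1,0):B a4@(1,1):A a5@(4,3):B a6@(3,0):A
t=7: a0@(0,0):B a1@(2,5):A a2@(0,1):A a3@(0,2):B a4@(0,3):A a5@(4,3):B a6@(3,0):A

(4, 3)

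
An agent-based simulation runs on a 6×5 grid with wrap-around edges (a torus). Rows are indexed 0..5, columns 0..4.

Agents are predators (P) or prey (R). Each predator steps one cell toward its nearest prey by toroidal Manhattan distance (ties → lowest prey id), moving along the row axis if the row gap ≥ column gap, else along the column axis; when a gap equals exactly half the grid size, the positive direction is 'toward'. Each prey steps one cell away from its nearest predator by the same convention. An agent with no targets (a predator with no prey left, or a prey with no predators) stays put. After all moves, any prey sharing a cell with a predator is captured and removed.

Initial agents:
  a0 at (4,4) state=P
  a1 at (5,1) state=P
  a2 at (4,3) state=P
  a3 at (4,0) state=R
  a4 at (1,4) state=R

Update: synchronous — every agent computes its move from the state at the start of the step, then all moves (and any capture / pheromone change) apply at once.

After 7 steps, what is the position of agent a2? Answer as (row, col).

t=1: a0@(4,0):P a1@(4,1):P a2@(4,4):P a4@(0,4):R
t=2: a0@(5,0):P a1@(5,1):P a2@(5,4):P a4@(1,4):R
t=3: a0@(0,0):P a1@(0,1):P a2@(0,4):P a4@(2,4):R
t=4: a0@(1,0):P a1@(1,1):P a2@(1,4):P a4@(3,4):R
t=5: a0@(2,0):P a1@(2,1):P a2@(2,4):P a4@(4,4):R
t=6: a0@(3,0):P a1@(3,1):P a2@(3,4):P a4@(5,4):R
t=7: a0@(4,0):P a1@(4,1):P a2@(4,4):P a4@(0,4):R

(4, 4)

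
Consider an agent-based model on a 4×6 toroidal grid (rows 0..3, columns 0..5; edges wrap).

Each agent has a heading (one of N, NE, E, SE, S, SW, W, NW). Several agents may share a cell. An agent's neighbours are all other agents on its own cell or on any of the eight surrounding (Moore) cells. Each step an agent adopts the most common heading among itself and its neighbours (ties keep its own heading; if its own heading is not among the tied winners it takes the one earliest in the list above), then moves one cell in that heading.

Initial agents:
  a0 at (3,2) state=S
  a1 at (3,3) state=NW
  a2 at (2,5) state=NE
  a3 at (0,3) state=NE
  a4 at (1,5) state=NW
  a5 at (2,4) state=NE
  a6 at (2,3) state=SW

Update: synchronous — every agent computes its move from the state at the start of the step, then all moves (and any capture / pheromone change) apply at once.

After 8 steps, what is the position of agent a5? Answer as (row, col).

t=1: a0@(0,2):S a1@(2,4):NE a2@(1,0):NE a3@(3,4):NE a4@(0,0):NE a5@(1,5):NE a6@(3,2):SW
t=2: a0@(1,2):S a1@(1,5):NE a2@(0,1):NE a3@(2,5):NE a4@(3,1):NE a5@(0,0):NE a6@(0,1):SW
t=3: a0@(2,2):S a1@(0,0):NE a2@(3,2):NE a3@(1,0):NE a4@(2,2):NE a5@(3,1):NE a6@(3,2):NE
t=4: a0@(1,3):NE a1@(3,1):NE a2@(2,3):NE a3@(0,1):NE a4@(1,3):NE a5@(2,2):NE a6@(2,3):NE
t=5: a0@(0,4):NE a1@(2,2):NE a2@(1,4):NE a3@(3,2):NE a4@(0,4):NE a5@(1,3):NE a6@(1,4):NE
t=6: a0@(3,5):NE a1@(1,3):NE a2@(0,5):NE a3@(2,3):NE a4@(3,5):NE a5@(0,4):NE a6@(0,5):NE
t=7: a0@(2,0):NE a1@(0,4):NE a2@(3,0):NE a3@(1,4):NE a4@(2,0):NE a5@(3,5):NE a6@(3,0):NE
t=8: a0@(1,1):NE a1@(3,5):NE a2@(2,1):NE a3@(0,5):NE a4@(1,1):NE a5@(2,0):NE a6@(2,1):NE

(2, 0)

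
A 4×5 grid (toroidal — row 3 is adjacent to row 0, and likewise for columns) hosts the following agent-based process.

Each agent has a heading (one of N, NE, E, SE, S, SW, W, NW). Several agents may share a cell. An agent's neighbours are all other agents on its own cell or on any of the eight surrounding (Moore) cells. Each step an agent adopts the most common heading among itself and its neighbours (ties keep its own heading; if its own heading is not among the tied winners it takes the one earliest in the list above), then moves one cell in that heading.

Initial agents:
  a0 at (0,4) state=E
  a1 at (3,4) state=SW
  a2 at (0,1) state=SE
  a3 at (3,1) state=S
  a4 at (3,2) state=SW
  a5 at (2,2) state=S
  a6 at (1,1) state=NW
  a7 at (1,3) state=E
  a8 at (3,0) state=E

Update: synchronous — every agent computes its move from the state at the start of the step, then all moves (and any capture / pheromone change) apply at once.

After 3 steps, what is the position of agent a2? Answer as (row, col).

t=1: a0@(0,0):E a1@(3,0):E a2@(1,2):SE a3@(0,1):S a4@(0,2):S a5@(3,2):S a6@(0,0):NW a7@(1,4):E a8@(3,1):E
t=2: a0@(0,1):E a1@(3,1):E a2@(2,2):S a3@(1,1):S a4@(1,2):S a5@(0,2):S a6@(0,1):E a7@(1,0):E a8@(3,2):E
t=3: a0@(0,2):E a1@(3,2):E a2@(3,2):S a3@(2,1):S a4@(2,2):S a5@(0,3):E a6@(0,2):E a7@(1,1):E a8@(3,3):E

(3, 2)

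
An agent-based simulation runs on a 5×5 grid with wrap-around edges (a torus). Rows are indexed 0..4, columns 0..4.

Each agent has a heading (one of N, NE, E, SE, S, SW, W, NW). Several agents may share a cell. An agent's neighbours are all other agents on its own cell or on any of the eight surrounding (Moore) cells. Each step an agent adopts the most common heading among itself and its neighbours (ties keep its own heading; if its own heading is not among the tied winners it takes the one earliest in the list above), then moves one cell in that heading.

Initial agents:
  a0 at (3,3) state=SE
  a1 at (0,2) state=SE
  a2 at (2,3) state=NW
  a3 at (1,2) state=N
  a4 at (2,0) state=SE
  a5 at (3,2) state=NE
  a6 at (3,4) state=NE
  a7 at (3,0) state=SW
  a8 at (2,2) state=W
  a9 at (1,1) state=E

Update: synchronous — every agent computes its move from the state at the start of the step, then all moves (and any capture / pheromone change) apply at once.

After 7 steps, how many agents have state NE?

4

t=1: a0@(2,4):NE a1@(1,3):SE a2@(1,4):NE a3@(0,2):N a4@(3,1):SE a5@(2,3):NE a6@(4,0):SE a7@(4,4):SW a8@(2,1):W a9@(2,2):SE
t=2: a0@(1,0):NE a1@(0,4):NE a2@(0,0):NE a3@(4,2):N a4@(4,2):SE a5@(1,4):NE a6@(0,1):SE a7@(0,3):SW a8@(3,2):SE a9@(3,3):SE
t=3: a0@(0,1):NE a1@(4,0):NE a2@(4,1):NE a3@(0,3):SE a4@(0,3):SE a5@(0,0):NE a6@(1,2):SE a7@(4,4):NE a8@(4,3):SE a9@(4,4):SE
t=4: a0@(4,2):NE a1@(3,1):NE a2@(3,2):NE a3@(1,4):SE a4@(1,4):SE a5@(4,1):NE a6@(2,3):SE a7@(0,0):SE a8@(0,4):SE a9@(0,0):SE
t=5: a0@(3,3):NE a1@(2,2):NE a2@(2,3):NE a3@(2,0):SE a4@(2,0):SE a5@(3,2):NE a6@(3,4):SE a7@(1,1):SE a8@(1,0):SE a9@(1,1):SE
t=6: a0@(2,4):NE a1@(1,3):NE a2@(1,4):NE a3@(3,1):SE a4@(3,1):SE a5@(2,3):NE a6@(4,0):SE a7@(2,2):SE a8@(2,1):SE a9@(2,2):SE
t=7: a0@(1,0):NE a1@(0,4):NE a2@(0,0):NE a3@(4,2):SE a4@(4,2):SE a5@(1,4):NE a6@(0,1):SE a7@(3,3):SE a8@(3,2):SE a9@(3,3):SE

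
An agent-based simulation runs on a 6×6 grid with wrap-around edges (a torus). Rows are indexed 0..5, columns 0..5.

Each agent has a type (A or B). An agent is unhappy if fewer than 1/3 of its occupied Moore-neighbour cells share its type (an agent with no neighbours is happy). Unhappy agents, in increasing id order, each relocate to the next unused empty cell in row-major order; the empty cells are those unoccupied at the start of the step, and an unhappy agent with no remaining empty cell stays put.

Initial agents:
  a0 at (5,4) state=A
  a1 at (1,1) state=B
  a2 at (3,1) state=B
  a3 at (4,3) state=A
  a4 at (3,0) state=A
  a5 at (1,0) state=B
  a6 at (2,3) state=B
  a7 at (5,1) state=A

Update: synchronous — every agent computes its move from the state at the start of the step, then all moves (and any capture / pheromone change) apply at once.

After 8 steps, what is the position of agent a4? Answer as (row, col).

t=1: a0@(5,4):A a1@(1,1):B a2@(0,0):B a3@(4,3):A a4@(0,1):A a5@(1,0):B a6@(2,3):B a7@(5,1):A
t=2: a0@(5,4):A a1@(1,1):B a2@(0,0):B a3@(4,3):A a4@(0,2):A a5@(1,0):B a6@(2,3):B a7@(5,1):A
t=3: (unchanged — steady state)

(0, 2)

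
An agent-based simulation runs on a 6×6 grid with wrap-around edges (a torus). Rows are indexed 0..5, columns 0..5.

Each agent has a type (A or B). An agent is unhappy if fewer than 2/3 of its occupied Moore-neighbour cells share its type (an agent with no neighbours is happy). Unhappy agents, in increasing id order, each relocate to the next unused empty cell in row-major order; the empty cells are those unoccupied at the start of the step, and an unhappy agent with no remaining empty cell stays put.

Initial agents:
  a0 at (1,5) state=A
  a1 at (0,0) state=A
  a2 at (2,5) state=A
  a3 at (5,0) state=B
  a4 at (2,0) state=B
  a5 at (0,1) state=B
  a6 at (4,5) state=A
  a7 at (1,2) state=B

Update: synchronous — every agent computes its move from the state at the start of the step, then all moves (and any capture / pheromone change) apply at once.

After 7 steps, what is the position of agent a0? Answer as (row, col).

(0, 0)

t=1: a0@(1,5):A a1@(0,2):A a2@(0,3):A a3@(0,4):B a4@(0,5):B a5@(0,1):B a6@(1,0):A a7@(1,2):B
t=2: a0@(0,0):A a1@(1,1):A a2@(1,3):A a3@(1,4):B a4@(2,0):B a5@(2,1):B a6@(2,2):A a7@(2,3):B
t=3: a0@(0,0):A a1@(0,1):A a2@(0,2):A a3@(0,3):B a4@(0,4):B a5@(0,5):B a6@(1,0):A a7@(1,2):B
t=4: a0@(0,0):A a1@(0,1):A a2@(1,1):A a3@(0,3):B a4@(0,4):B a5@(1,3):B a6@(1,0):A a7@(1,4):B
t=5: (unchanged — steady state)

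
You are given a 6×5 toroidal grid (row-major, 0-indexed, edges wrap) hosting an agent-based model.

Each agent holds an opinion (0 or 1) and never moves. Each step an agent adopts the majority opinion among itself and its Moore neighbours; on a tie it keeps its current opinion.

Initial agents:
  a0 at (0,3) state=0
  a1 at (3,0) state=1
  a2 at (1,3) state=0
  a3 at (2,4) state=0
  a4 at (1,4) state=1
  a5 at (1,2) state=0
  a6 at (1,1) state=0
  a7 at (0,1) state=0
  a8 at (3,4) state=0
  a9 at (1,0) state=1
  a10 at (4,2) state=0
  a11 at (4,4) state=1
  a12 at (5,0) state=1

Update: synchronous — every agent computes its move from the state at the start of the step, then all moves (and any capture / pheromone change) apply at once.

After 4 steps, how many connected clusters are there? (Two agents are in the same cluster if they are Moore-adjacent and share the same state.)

t=1: a0@(0,3):0 a1@(3,0):1 a2@(1,3):0 a3@(2,4):0 a4@(1,4):0 a5@(1,2):0 a6@(1,1):0 a7@(0,1):0 a8@(3,4):0 a9@(1,0):0 a10@(4,2):0 a11@(4,4):1 a12@(5,0):1
t=2: (unchanged — steady state)

3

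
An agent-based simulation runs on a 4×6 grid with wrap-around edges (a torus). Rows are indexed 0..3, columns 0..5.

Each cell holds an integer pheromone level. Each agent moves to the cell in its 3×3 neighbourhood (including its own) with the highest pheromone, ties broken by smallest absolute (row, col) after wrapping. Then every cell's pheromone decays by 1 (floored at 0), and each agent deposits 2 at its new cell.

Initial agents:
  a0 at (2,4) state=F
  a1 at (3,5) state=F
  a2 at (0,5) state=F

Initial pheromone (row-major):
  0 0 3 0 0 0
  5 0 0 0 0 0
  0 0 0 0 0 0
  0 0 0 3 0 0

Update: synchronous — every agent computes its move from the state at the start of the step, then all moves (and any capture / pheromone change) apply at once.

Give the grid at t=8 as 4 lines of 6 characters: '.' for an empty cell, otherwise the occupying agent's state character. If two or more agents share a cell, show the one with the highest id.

t=1: a0@(3,3) a1@(0,0) a2@(1,0) | pheromone: 2 0 2 0 0 0 / 6 0 0 0 0 0 / 0 0 0 0 0 0 / 0 0 0 4 0 0
t=2: a0@(3,3) a1@(1,0) a2@(1,0) | pheromone: 1 0 1 0 0 0 / 9 0 0 0 0 0 / 0 0 0 0 0 0 / 0 0 0 5 0 0
t=3: a0@(3,3) a1@(1,0) a2@(1,0) | pheromone: 0 0 0 0 0 0 / 12 0 0 0 0 0 / 0 0 0 0 0 0 / 0 0 0 6 0 0
t=4: a0@(3,3) a1@(1,0) a2@(1,0) | pheromone: 0 0 0 0 0 0 / 15 0 0 0 0 0 / 0 0 0 0 0 0 / 0 0 0 7 0 0
t=5: a0@(3,3) a1@(1,0) a2@(1,0) | pheromone: 0 0 0 0 0 0 / 18 0 0 0 0 0 / 0 0 0 0 0 0 / 0 0 0 8 0 0
t=6: a0@(3,3) a1@(1,0) a2@(1,0) | pheromone: 0 0 0 0 0 0 / 21 0 0 0 0 0 / 0 0 0 0 0 0 / 0 0 0 9 0 0
t=7: a0@(3,3) a1@(1,0) a2@(1,0) | pheromone: 0 0 0 0 0 0 / 24 0 0 0 0 0 / 0 0 0 0 0 0 / 0 0 0 10 0 0
t=8: a0@(3,3) a1@(1,0) a2@(1,0) | pheromone: 0 0 0 0 0 0 / 27 0 0 0 0 0 / 0 0 0 0 0 0 / 0 0 0 11 0 0

......
F.....
......
...F..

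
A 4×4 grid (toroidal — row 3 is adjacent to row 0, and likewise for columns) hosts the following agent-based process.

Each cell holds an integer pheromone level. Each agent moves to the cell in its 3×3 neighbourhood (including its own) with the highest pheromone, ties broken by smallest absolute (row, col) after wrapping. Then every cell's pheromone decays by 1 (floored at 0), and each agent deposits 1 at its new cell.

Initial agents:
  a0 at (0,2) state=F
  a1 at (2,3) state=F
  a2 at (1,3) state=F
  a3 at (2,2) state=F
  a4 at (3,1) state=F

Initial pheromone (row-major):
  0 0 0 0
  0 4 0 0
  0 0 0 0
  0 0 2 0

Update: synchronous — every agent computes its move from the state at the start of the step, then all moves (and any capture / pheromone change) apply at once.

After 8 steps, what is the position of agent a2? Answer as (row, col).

(1, 1)

t=1: a0@(1,1) a1@(3,2) a2@(0,0) a3@(1,1) a4@(3,2) | pheromone: 1 0 0 0 / 0 5 0 0 / 0 0 0 0 / 0 0 3 0
t=2: a0@(1,1) a1@(3,2) a2@(1,1) a3@(1,1) a4@(3,2) | pheromone: 0 0 0 0 / 0 7 0 0 / 0 0 0 0 / 0 0 4 0
t=3: a0@(1,1) a1@(3,2) a2@(1,1) a3@(1,1) a4@(3,2) | pheromone: 0 0 0 0 / 0 9 0 0 / 0 0 0 0 / 0 0 5 0
t=4: a0@(1,1) a1@(3,2) a2@(1,1) a3@(1,1) a4@(3,2) | pheromone: 0 0 0 0 / 0 11 0 0 / 0 0 0 0 / 0 0 6 0
t=5: a0@(1,1) a1@(3,2) a2@(1,1) a3@(1,1) a4@(3,2) | pheromone: 0 0 0 0 / 0 13 0 0 / 0 0 0 0 / 0 0 7 0
t=6: a0@(1,1) a1@(3,2) a2@(1,1) a3@(1,1) a4@(3,2) | pheromone: 0 0 0 0 / 0 15 0 0 / 0 0 0 0 / 0 0 8 0
t=7: a0@(1,1) a1@(3,2) a2@(1,1) a3@(1,1) a4@(3,2) | pheromone: 0 0 0 0 / 0 17 0 0 / 0 0 0 0 / 0 0 9 0
t=8: a0@(1,1) a1@(3,2) a2@(1,1) a3@(1,1) a4@(3,2) | pheromone: 0 0 0 0 / 0 19 0 0 / 0 0 0 0 / 0 0 10 0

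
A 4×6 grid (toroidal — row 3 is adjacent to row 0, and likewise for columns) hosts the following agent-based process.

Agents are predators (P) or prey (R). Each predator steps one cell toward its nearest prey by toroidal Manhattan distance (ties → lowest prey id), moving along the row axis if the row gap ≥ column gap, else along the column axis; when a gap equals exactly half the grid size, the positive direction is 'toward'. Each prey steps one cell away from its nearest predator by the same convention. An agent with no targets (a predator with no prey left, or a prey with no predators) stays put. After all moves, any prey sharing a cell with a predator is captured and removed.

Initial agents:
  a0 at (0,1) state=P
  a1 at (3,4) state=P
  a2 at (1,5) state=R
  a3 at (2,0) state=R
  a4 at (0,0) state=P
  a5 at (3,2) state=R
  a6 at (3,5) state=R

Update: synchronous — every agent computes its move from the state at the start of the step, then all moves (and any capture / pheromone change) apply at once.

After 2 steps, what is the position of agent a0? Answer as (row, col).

(3, 0)

t=1: a0@(3,1):P a1@(3,5):P a2@(2,5):R a4@(1,0):P a5@(2,2):R a6@(3,0):R
t=2: a0@(3,0):P a1@(2,5):P a2@(1,5):R a4@(2,0):P a5@(1,2):R a6@(3,5):R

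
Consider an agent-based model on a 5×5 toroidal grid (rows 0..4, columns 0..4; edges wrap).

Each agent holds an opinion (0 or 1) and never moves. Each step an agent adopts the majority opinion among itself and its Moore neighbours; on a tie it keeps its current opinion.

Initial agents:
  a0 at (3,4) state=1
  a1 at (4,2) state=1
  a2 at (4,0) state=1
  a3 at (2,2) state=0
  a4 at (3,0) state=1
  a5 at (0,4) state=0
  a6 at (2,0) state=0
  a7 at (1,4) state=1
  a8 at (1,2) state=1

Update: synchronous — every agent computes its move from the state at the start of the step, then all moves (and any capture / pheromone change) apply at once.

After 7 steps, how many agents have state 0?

1

t=1: a0@(3,4):1 a1@(4,2):1 a2@(4,0):1 a3@(2,2):0 a4@(3,0):1 a5@(0,4):1 a6@(2,0):1 a7@(1,4):0 a8@(1,2):1
t=2: a0@(3,4):1 a1@(4,2):1 a2@(4,0):1 a3@(2,2):0 a4@(3,0):1 a5@(0,4):1 a6@(2,0):1 a7@(1,4):1 a8@(1,2):1
t=3: (unchanged — steady state)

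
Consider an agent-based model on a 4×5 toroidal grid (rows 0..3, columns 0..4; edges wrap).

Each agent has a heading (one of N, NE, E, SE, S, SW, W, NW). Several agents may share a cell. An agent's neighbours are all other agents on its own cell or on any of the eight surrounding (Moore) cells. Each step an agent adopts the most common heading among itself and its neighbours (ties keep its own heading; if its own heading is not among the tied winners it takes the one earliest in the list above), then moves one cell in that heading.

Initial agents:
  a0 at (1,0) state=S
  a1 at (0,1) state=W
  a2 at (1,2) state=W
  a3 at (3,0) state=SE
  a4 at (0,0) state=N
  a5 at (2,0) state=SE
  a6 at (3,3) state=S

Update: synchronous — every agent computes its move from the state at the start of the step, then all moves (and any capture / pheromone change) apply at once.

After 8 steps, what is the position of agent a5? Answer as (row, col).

t=1: a0@(2,0):S a1@(0,0):W a2@(1,1):W a3@(0,1):SE a4@(3,0):N a5@(3,1):SE a6@(0,3):S
t=2: a0@(3,0):S a1@(0,4):W a2@(1,0):W a3@(1,2):SE a4@(0,1):SE a5@(0,2):SE a6@(1,3):S
t=3: a0@(0,0):S a1@(0,3):W a2@(1,4):W a3@(2,3):SE a4@(1,2):SE a5@(1,3):SE a6@(2,4):SE
t=4: a0@(1,0):S a1@(0,2):W a2@(2,0):SE a3@(3,4):SE a4@(2,3):SE a5@(2,4):SE a6@(3,0):SE
t=5: a0@(2,1):SE a1@(0,1):W a2@(3,1):SE a3@(0,0):SE a4@(3,4):SE a5@(3,0):SE a6@(0,1):SE
t=6: a0@(3,2):SE a1@(1,2):SE a2@(0,2):SE a3@(1,1):SE a4@(0,0):SE a5@(0,1):SE a6@(1,2):SE
t=7: a0@(0,3):SE a1@(2,3):SE a2@(1,3):SE a3@(2,2):SE a4@(1,1):SE a5@(1,2):SE a6@(2,3):SE
t=8: a0@(1,4):SE a1@(3,4):SE a2@(2,4):SE a3@(3,3):SE a4@(2,2):SE a5@(2,3):SE a6@(3,4):SE

(2, 3)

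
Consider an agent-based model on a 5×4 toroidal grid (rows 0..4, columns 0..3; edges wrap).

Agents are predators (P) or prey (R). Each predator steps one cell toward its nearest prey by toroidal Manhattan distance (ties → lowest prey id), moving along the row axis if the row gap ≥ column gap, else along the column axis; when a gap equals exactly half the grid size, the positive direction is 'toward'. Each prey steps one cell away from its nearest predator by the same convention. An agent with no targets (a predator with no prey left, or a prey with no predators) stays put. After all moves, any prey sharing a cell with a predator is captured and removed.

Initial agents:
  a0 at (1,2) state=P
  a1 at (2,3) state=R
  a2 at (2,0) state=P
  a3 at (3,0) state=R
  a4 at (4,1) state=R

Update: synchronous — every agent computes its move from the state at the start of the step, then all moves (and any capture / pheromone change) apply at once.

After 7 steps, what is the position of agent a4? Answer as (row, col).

(4, 1)

t=1: a0@(2,2):P a2@(2,3):P a3@(4,0):R a4@(3,1):R
t=2: a0@(3,2):P a2@(3,3):P a3@(0,0):R a4@(4,1):R
t=3: a0@(4,2):P a2@(4,3):P a3@(1,0):R a4@(0,1):R
t=4: a0@(0,2):P a2@(0,3):P a3@(2,0):R a4@(1,1):R
t=5: a0@(1,2):P a2@(1,3):P a3@(3,0):R a4@(2,1):R
t=6: a0@(2,2):P a2@(2,3):P a3@(4,0):R a4@(3,1):R
t=7: a0@(3,2):P a2@(3,3):P a3@(0,0):R a4@(4,1):R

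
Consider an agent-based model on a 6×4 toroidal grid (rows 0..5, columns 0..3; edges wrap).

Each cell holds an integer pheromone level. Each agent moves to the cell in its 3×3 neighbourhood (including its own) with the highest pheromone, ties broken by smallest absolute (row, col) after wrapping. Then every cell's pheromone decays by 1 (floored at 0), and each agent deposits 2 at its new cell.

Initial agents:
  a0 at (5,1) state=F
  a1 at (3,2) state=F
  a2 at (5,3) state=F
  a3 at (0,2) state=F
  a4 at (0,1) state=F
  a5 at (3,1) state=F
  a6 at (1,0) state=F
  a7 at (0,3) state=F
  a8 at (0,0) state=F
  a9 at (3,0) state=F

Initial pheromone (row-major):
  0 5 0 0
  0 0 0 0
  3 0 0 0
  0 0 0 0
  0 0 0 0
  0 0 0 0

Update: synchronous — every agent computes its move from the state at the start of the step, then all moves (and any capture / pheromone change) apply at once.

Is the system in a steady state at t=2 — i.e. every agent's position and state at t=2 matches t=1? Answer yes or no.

t=1: a0@(0,1) a1@(2,1) a2@(0,0) a3@(0,1) a4@(0,1) a5@(2,0) a6@(0,1) a7@(0,0) a8@(0,1) a9@(2,0) | pheromone: 4 14 0 0 / 0 0 0 0 / 6 2 0 0 / 0 0 0 0 / 0 0 0 0 / 0 0 0 0
t=2: a0@(0,1) a1@(2,0) a2@(0,1) a3@(0,1) a4@(0,1) a5@(2,0) a6@(0,1) a7@(0,1) a8@(0,1) a9@(2,0) | pheromone: 3 27 0 0 / 0 0 0 0 / 11 1 0 0 / 0 0 0 0 / 0 0 0 0 / 0 0 0 0

no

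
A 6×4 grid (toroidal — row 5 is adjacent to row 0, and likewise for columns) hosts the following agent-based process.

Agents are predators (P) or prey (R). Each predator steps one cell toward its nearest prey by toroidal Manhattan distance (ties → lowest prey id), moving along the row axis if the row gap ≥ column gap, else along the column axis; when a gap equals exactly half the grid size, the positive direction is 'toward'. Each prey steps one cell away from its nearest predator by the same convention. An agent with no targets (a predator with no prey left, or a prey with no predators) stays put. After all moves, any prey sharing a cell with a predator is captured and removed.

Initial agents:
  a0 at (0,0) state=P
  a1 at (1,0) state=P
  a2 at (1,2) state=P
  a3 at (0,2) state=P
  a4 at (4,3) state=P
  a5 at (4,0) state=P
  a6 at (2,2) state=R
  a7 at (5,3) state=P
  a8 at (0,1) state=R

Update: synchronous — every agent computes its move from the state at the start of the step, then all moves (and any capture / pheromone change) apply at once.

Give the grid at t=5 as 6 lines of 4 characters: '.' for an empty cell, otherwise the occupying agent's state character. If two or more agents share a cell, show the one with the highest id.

t=1: a0@(0,1):P a1@(0,0):P a2@(2,2):P a3@(0,1):P a4@(3,3):P a5@(5,0):P a6@(3,2):R a7@(5,0):P a8@(0,2):R
t=2: a0@(0,2):P a1@(0,1):P a2@(3,2):P a3@(0,2):P a4@(3,2):P a5@(5,1):P a6@(4,2):R a7@(5,1):P a8@(0,3):R
t=3: a0@(0,3):P a1@(0,2):P a2@(4,2):P a3@(0,3):P a4@(4,2):P a5@(4,1):P a6@(5,2):R a7@(4,1):P a8@(0,0):R
t=4: a0@(0,0):P a1@(5,2):P a2@(5,2):P a3@(0,0):P a4@(5,2):P a5@(5,1):P a6@(4,2):R a7@(5,1):P a8@(0,1):R
t=5: a0@(0,1):P a1@(4,2):P a2@(4,2):P a3@(0,1):P a4@(4,2):P a5@(0,1):P a6@(3,2):R a7@(0,1):P a8@(0,2):R

.PR.
....
....
..R.
..P.
....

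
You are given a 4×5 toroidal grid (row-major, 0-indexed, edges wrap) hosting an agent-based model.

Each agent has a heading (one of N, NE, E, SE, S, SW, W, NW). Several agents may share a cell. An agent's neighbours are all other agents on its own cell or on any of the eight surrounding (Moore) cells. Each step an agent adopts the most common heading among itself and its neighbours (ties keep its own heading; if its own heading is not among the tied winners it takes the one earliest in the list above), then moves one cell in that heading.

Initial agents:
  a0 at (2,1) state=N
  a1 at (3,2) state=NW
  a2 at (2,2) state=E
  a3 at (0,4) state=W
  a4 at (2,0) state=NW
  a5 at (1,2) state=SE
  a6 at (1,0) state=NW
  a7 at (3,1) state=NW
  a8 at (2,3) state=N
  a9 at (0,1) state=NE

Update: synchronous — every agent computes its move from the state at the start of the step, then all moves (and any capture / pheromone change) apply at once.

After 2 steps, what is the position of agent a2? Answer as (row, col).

t=1: a0@(1,0):NW a1@(2,1):NW a2@(1,2):N a3@(0,3):W a4@(1,4):NW a5@(0,2):N a6@(0,4):NW a7@(2,0):NW a8@(1,3):N a9@(3,0):NW
t=2: a0@(0,4):NW a1@(1,0):NW a2@(0,2):N a3@(3,3):N a4@(0,3):NW a5@(3,2):N a6@(3,3):NW a7@(1,4):NW a8@(0,3):N a9@(2,4):NW

(0, 2)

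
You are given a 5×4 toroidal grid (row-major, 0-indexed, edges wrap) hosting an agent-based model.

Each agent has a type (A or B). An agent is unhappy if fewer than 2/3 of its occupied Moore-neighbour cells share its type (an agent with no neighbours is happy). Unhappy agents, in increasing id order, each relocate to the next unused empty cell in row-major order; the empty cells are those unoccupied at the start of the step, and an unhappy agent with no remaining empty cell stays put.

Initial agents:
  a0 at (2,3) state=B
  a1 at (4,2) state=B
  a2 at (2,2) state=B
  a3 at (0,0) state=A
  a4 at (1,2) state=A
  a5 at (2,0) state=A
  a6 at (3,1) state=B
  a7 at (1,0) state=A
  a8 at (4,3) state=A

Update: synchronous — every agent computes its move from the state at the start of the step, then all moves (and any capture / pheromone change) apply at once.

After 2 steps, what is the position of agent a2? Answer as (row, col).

t=1: a0@(0,1):B a1@(0,2):B a2@(2,2):B a3@(0,0):A a4@(0,3):A a5@(1,1):A a6@(3,1):B a7@(1,0):A a8@(1,3):A
t=2: a0@(1,2):B a1@(2,0):B a2@(2,1):B a3@(0,0):A a4@(0,3):A a5@(2,3):A a6@(3,1):B a7@(1,0):A a8@(3,0):A

(2, 1)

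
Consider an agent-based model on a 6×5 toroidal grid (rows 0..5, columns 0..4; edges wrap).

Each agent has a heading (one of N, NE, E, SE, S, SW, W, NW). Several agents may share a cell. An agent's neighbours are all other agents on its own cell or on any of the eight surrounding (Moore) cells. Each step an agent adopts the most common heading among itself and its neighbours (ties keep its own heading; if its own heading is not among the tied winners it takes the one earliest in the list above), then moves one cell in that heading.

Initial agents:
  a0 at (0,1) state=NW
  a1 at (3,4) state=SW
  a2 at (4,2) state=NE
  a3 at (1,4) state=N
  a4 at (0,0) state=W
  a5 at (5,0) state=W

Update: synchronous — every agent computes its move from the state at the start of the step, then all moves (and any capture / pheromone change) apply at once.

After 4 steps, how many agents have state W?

5

t=1: a0@(0,0):W a1@(4,3):SW a2@(3,3):NE a3@(0,4):N a4@(0,4):W a5@(5,4):W
t=2: a0@(0,4):W a1@(5,2):SW a2@(2,4):NE a3@(0,3):W a4@(0,3):W a5@(5,3):W
t=3: a0@(0,3):W a1@(5,1):W a2@(1,0):NE a3@(0,2):W a4@(0,2):W a5@(5,2):W
t=4: a0@(0,2):W a1@(5,0):W a2@(0,1):NE a3@(0,1):W a4@(0,1):W a5@(5,1):W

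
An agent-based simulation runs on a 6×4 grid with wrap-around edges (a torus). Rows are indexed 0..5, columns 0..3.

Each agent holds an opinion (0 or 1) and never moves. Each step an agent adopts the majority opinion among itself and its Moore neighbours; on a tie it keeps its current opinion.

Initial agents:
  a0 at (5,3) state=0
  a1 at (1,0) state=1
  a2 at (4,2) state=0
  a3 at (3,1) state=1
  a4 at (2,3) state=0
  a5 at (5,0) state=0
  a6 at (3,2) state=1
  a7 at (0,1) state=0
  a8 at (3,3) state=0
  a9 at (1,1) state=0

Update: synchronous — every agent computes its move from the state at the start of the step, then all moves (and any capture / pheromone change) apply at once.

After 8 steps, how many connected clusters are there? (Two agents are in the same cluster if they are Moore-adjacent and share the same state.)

t=1: a0@(5,3):0 a1@(1,0):0 a2@(4,2):0 a3@(3,1):1 a4@(2,3):0 a5@(5,0):0 a6@(3,2):0 a7@(0,1):0 a8@(3,3):0 a9@(1,1):0
t=2: a0@(5,3):0 a1@(1,0):0 a2@(4,2):0 a3@(3,1):0 a4@(2,3):0 a5@(5,0):0 a6@(3,2):0 a7@(0,1):0 a8@(3,3):0 a9@(1,1):0
t=3: (unchanged — steady state)

1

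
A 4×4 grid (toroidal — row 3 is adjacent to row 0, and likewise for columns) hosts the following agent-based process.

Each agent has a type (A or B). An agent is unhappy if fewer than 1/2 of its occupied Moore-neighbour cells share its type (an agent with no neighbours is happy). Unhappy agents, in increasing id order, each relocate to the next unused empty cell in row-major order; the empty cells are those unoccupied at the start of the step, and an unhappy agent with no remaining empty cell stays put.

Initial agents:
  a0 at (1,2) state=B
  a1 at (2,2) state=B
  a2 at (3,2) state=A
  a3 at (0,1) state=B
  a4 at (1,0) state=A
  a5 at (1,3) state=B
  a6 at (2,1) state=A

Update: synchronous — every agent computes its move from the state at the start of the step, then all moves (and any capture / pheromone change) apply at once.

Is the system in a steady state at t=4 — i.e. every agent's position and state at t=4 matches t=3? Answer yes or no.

t=1: a0@(1,2):B a1@(2,2):B a2@(0,0):A a3@(0,2):B a4@(0,3):A a5@(1,3):B a6@(2,1):A
t=2: a0@(1,2):B a1@(2,2):B a2@(0,0):A a3@(0,2):B a4@(0,1):A a5@(1,3):B a6@(1,0):A
t=3: (unchanged — steady state)

yes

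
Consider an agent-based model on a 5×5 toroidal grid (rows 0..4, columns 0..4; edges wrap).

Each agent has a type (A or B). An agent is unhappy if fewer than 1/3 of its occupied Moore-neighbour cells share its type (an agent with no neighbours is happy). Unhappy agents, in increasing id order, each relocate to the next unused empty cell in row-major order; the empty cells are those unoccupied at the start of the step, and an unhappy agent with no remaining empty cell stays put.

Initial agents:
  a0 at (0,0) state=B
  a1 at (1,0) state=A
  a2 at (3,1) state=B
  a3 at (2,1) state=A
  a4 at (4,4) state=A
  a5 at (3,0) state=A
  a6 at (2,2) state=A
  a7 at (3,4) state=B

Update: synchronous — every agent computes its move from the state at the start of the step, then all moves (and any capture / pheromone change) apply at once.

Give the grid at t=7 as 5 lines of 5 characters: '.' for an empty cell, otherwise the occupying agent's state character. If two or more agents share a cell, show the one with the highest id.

.BBB.
A....
.AA..
A....
....A

t=1: a0@(0,1):B a1@(1,0):A a2@(0,2):B a3@(2,1):A a4@(4,4):A a5@(3,0):A a6@(2,2):A a7@(0,3):B
t=2: (unchanged — steady state)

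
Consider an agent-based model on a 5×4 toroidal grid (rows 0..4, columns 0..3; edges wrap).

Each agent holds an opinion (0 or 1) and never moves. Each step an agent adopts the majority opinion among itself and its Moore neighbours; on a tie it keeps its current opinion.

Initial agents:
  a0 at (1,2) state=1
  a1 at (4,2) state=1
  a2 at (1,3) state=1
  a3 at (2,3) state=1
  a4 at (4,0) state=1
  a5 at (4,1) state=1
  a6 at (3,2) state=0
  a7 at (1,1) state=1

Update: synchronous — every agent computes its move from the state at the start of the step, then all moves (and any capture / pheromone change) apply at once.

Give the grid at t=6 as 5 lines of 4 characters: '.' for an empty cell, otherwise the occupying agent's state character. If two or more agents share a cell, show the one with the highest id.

....
.111
...1
..1.
111.

t=1: a0@(1,2):1 a1@(4,2):1 a2@(1,3):1 a3@(2,3):1 a4@(4,0):1 a5@(4,1):1 a6@(3,2):1 a7@(1,1):1
t=2: (unchanged — steady state)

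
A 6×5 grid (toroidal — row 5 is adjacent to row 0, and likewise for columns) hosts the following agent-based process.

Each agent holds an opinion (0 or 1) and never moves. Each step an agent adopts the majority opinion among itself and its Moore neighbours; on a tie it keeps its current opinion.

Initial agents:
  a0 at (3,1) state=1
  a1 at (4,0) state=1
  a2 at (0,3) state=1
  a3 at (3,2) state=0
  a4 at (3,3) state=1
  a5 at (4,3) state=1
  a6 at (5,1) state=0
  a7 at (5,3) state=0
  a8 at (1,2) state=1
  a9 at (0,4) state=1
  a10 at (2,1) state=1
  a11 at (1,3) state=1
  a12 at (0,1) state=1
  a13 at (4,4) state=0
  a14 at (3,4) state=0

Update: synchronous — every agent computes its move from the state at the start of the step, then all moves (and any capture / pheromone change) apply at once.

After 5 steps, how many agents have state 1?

t=1: a0@(3,1):1 a1@(4,0):0 a2@(0,3):1 a3@(3,2):1 a4@(3,3):0 a5@(4,3):0 a6@(5,1):1 a7@(5,3):1 a8@(1,2):1 a9@(0,4):1 a10@(2,1):1 a11@(1,3):1 a12@(0,1):1 a13@(4,4):0 a14@(3,4):1
t=2: a0@(3,1):1 a1@(4,0):1 a2@(0,3):1 a3@(3,2):1 a4@(3,3):0 a5@(4,3):0 a6@(5,1):1 a7@(5,3):1 a8@(1,2):1 a9@(0,4):1 a10@(2,1):1 a11@(1,3):1 a12@(0,1):1 a13@(4,4):0 a14@(3,4):0
t=3: (unchanged — steady state)

11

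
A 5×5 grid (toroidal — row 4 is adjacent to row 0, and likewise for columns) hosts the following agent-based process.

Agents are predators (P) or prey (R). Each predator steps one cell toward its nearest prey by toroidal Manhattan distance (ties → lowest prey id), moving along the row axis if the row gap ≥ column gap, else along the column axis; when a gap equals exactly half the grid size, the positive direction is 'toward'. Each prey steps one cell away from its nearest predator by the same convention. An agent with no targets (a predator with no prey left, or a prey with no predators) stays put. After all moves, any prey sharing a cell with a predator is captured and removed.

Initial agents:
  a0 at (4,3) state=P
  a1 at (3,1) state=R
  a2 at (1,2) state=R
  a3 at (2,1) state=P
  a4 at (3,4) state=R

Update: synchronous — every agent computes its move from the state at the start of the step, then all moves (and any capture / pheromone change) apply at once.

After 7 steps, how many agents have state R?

3

t=1: a0@(3,3):P a1@(4,1):R a2@(0,2):R a3@(3,1):P a4@(2,4):R
t=2: a0@(2,3):P a1@(0,1):R a2@(1,2):R a3@(4,1):P a4@(1,4):R
t=3: a0@(1,3):P a1@(1,1):R a2@(0,2):R a3@(0,1):P a4@(0,4):R
t=4: a0@(1,2):P a1@(2,1):R a2@(0,3):R a3@(1,1):P a4@(4,4):R
t=5: a0@(2,2):P a1@(3,1):R a2@(4,3):R a3@(2,1):P a4@(3,4):R
t=6: a0@(3,2):P a1@(4,1):R a2@(0,3):R a3@(3,1):P a4@(3,0):R
t=7: a0@(4,2):P a1@(0,1):R a2@(1,3):R a3@(4,1):P a4@(3,4):R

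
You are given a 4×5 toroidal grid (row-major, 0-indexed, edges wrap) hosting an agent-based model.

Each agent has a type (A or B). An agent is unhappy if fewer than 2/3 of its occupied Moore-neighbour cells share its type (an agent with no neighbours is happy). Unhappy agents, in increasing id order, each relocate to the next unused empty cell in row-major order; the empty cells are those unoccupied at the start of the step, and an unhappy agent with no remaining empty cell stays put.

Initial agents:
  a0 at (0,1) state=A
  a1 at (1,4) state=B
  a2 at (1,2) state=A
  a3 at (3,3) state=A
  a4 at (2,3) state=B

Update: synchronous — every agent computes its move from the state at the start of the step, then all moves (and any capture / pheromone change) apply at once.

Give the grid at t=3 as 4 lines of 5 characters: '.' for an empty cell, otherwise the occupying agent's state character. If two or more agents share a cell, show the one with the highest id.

BAB..
AA...
.....
.....

t=1: a0@(0,1):A a1@(1,4):B a2@(0,0):A a3@(0,2):A a4@(0,3):B
t=2: a0@(0,1):A a1@(0,4):B a2@(1,0):A a3@(1,1):A a4@(1,2):B
t=3: a0@(0,1):A a1@(0,0):B a2@(1,0):A a3@(1,1):A a4@(0,2):B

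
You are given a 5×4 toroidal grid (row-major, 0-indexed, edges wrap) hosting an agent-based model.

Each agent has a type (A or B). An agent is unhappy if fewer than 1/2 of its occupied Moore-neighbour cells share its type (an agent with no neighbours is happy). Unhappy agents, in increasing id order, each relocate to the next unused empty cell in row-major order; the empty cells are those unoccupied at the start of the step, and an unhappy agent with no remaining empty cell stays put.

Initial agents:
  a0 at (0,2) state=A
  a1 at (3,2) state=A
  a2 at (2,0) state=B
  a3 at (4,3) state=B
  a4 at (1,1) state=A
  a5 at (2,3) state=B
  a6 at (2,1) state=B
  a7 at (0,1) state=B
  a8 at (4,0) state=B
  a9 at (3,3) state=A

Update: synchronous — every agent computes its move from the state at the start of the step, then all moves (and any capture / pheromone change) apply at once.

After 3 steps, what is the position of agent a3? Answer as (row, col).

t=1: a0@(0,0):A a1@(0,3):A a2@(2,0):B a3@(1,0):B a4@(1,2):A a5@(1,3):B a6@(2,2):B a7@(3,0):B a8@(4,0):B a9@(3,1):A
t=2: a0@(0,1):A a1@(0,2):A a2@(2,0):B a3@(1,0):B a4@(1,1):A a5@(1,3):B a6@(2,1):B a7@(3,0):B a8@(2,3):B a9@(3,2):A
t=3: a0@(0,1):A a1@(0,2):A a2@(2,0):B a3@(1,0):B a4@(0,0):A a5@(1,3):B a6@(2,1):B a7@(3,0):B a8@(2,3):B a9@(0,3):A

(1, 0)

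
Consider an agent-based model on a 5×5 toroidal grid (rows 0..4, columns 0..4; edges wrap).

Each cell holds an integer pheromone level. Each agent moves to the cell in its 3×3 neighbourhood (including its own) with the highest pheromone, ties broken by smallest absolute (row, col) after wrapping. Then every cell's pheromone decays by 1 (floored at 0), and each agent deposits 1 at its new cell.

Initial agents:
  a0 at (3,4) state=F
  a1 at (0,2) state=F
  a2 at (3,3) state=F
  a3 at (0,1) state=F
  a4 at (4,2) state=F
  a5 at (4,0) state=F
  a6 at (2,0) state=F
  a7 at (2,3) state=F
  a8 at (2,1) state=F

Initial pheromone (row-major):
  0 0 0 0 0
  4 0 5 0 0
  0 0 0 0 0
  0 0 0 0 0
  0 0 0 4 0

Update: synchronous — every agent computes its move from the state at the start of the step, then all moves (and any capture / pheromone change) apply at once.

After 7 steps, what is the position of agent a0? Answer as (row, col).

(4, 3)

t=1: a0@(4,3) a1@(1,2) a2@(4,3) a3@(1,2) a4@(4,3) a5@(0,0) a6@(1,0) a7@(1,2) a8@(1,2) | pheromone: 1 0 0 0 0 / 4 0 8 0 0 / 0 0 0 0 0 / 0 0 0 0 0 / 0 0 0 6 0
t=2: a0@(4,3) a1@(1,2) a2@(4,3) a3@(1,2) a4@(4,3) a5@(1,0) a6@(1,0) a7@(1,2) a8@(1,2) | pheromone: 0 0 0 0 0 / 5 0 11 0 0 / 0 0 0 0 0 / 0 0 0 0 0 / 0 0 0 8 0
t=3: a0@(4,3) a1@(1,2) a2@(4,3) a3@(1,2) a4@(4,3) a5@(1,0) a6@(1,0) a7@(1,2) a8@(1,2) | pheromone: 0 0 0 0 0 / 6 0 14 0 0 / 0 0 0 0 0 / 0 0 0 0 0 / 0 0 0 10 0
t=4: a0@(4,3) a1@(1,2) a2@(4,3) a3@(1,2) a4@(4,3) a5@(1,0) a6@(1,0) a7@(1,2) a8@(1,2) | pheromone: 0 0 0 0 0 / 7 0 17 0 0 / 0 0 0 0 0 / 0 0 0 0 0 / 0 0 0 12 0
t=5: a0@(4,3) a1@(1,2) a2@(4,3) a3@(1,2) a4@(4,3) a5@(1,0) a6@(1,0) a7@(1,2) a8@(1,2) | pheromone: 0 0 0 0 0 / 8 0 20 0 0 / 0 0 0 0 0 / 0 0 0 0 0 / 0 0 0 14 0
t=6: a0@(4,3) a1@(1,2) a2@(4,3) a3@(1,2) a4@(4,3) a5@(1,0) a6@(1,0) a7@(1,2) a8@(1,2) | pheromone: 0 0 0 0 0 / 9 0 23 0 0 / 0 0 0 0 0 / 0 0 0 0 0 / 0 0 0 16 0
t=7: a0@(4,3) a1@(1,2) a2@(4,3) a3@(1,2) a4@(4,3) a5@(1,0) a6@(1,0) a7@(1,2) a8@(1,2) | pheromone: 0 0 0 0 0 / 10 0 26 0 0 / 0 0 0 0 0 / 0 0 0 0 0 / 0 0 0 18 0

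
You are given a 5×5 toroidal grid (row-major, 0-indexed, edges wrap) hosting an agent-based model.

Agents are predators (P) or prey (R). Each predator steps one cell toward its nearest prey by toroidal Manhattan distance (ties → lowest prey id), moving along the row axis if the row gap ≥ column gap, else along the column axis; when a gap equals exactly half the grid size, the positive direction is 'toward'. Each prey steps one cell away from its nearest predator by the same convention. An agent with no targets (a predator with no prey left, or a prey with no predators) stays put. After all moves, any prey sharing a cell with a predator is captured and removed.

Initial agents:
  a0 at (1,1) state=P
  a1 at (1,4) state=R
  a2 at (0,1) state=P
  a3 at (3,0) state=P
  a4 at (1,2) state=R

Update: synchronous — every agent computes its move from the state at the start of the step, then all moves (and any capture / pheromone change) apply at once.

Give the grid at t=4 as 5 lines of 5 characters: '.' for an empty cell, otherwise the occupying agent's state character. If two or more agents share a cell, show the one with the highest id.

.....
PR..P
.....
.....
.....

t=1: a0@(1,2):P a1@(1,3):R a2@(1,1):P a3@(2,0):P a4@(1,3):R
t=2: a0@(1,3):P a1@(1,4):R a2@(1,2):P a3@(2,4):P a4@(1,4):R
t=3: a0@(1,4):P a1@(1,0):R a2@(1,3):P a3@(1,4):P a4@(1,0):R
t=4: a0@(1,0):P a1@(1,1):R a2@(1,4):P a3@(1,0):P a4@(1,1):R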